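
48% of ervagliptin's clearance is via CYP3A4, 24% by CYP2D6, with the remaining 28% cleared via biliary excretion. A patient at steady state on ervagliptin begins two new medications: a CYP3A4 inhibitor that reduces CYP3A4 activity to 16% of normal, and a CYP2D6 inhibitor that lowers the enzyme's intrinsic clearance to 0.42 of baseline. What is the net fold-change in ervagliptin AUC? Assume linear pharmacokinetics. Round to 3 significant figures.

The CYP3A4 pathway (48% of clearance) falls to 0.16× activity: 0.48 × 0.16 = 0.0768.
The CYP2D6 pathway (24% of clearance) falls to 0.42× activity: 0.24 × 0.42 = 0.1008.
The remaining 28% of clearance is unaffected.
New clearance relative to baseline: 0.0768 + 0.1008 + 0.28 = 0.4576.
Net AUC ratio = 1 / 0.4576 = 2.19.

2.19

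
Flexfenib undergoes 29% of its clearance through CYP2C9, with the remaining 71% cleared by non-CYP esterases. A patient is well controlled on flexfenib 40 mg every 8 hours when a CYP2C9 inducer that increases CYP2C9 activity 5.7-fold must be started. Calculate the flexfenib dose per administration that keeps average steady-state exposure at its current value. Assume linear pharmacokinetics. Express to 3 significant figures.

94.5 mg

The CYP2C9 pathway (29% of clearance) rises to 5.7× activity: 0.29 × 5.7 = 1.653.
The remaining 71% of clearance is unaffected.
Relative clearance = 1.653 + 0.71 = 2.363.
To maintain the same steady-state level, dose must scale with clearance: new dose = 40 × 2.363 = 94.5 mg.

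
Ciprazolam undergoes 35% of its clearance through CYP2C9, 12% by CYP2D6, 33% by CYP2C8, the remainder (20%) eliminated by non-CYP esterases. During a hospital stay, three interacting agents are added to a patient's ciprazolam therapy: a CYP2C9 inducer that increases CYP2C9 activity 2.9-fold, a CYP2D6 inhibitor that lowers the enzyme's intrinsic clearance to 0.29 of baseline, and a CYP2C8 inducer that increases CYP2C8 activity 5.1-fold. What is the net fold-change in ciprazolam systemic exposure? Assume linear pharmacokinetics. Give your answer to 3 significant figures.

The CYP2C9 pathway (35% of clearance) rises to 2.9× activity: 0.35 × 2.9 = 1.015.
The CYP2D6 pathway (12% of clearance) is reduced to 0.29× activity: 0.12 × 0.29 = 0.0348.
The CYP2C8 pathway (33% of clearance) is boosted to 5.1× activity: 0.33 × 5.1 = 1.683.
Non-CYP routes (20%) are unchanged.
Relative clearance = 1.015 + 0.0348 + 1.683 + 0.2 = 2.9328.
Because systemic exposure varies inversely with clearance, the combined effect is 1 / 2.9328 = 0.341.

0.341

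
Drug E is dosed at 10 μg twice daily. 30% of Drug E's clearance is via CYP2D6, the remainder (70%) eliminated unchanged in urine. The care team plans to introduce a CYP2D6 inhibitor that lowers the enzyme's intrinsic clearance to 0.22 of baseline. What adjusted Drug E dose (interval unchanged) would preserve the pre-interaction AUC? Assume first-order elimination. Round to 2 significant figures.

The CYP2D6 pathway (30% of clearance) drops to 0.22× activity: 0.3 × 0.22 = 0.066.
Non-CYP routes (70%) are unchanged.
Relative clearance = 0.066 + 0.7 = 0.766.
Exposure is unchanged when dose changes in proportion to clearance. New dose = 10 μg × 0.766 = 7.7 μg.

7.7 μg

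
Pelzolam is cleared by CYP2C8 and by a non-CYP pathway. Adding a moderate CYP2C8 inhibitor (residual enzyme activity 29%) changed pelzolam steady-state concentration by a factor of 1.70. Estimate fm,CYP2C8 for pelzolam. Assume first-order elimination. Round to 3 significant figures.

0.580

CL'/CL = 1 / 1.70 = 0.5882
0.29·fm + (1 − fm) = 0.5882
fm = (0.5882 − 1) / (0.29 − 1) = 0.580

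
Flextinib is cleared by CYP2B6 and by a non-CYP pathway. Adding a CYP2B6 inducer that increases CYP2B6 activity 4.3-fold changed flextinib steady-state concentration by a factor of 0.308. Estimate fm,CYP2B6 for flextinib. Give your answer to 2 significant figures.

CL'/CL = 1 / 0.308 = 3.247
4.3·fm + (1 − fm) = 3.247
fm = (3.247 − 1) / (4.3 − 1) = 0.68

0.68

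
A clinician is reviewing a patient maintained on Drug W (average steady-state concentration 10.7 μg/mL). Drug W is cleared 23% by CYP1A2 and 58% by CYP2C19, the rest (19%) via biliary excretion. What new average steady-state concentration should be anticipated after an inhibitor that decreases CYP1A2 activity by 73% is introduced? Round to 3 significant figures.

The CYP1A2 pathway (23% of clearance) falls to 0.27× activity: 0.23 × 0.27 = 0.0621.
CYP2C19 (58%) and the residual 19% are unaffected.
CL_new/CL_old = 0.0621 + 0.58 + 0.19 = 0.8321.
New average steady-state concentration = baseline ÷ relative clearance = 10.7 / 0.8321 = 12.9 μg/mL.

12.9 μg/mL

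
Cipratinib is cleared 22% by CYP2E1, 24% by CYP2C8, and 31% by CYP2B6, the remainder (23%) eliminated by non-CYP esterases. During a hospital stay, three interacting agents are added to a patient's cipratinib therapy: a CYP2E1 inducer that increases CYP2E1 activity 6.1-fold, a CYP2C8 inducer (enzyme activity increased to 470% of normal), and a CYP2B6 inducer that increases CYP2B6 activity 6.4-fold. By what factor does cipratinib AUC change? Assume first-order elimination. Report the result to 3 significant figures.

0.213

The CYP2E1 pathway (22% of clearance) rises to 6.1× activity: 0.22 × 6.1 = 1.342.
The CYP2C8 pathway (24% of clearance) is boosted to 4.7× activity: 0.24 × 4.7 = 1.128.
The CYP2B6 pathway (31% of clearance) increases to 6.4× activity: 0.31 × 6.4 = 1.984.
Non-CYP routes (23%) are unchanged.
CL_new/CL_old = 1.342 + 1.128 + 1.984 + 0.23 = 4.684.
Net AUC ratio = 1 / 4.684 = 0.213.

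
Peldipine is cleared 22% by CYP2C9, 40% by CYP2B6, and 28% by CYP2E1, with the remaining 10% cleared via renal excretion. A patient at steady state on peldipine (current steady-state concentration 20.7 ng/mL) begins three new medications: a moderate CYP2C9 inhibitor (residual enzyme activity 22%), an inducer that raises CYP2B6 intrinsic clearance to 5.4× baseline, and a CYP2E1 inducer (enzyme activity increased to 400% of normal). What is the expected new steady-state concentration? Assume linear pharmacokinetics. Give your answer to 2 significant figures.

CYP2C9: 0.22 × 0.22 = 0.0484
CYP2B6: 0.4 × 5.4 = 2.16
CYP2E1: 0.28 × 4 = 1.12
Other: 0.1 (unchanged)
New clearance relative to baseline: 0.0484 + 2.16 + 1.12 + 0.1 = 3.4284.
Steady-state concentration ∝ 1/CL: new value = 20.7 / 3.4284 = 6.0 ng/mL.

6.0 ng/mL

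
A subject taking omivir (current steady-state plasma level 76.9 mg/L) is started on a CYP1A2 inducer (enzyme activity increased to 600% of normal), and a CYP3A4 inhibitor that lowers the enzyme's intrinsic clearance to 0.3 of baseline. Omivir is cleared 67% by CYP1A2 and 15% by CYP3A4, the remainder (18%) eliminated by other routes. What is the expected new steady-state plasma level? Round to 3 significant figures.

The CYP1A2 pathway (67% of clearance) increases to 6× activity: 0.67 × 6 = 4.02.
The CYP3A4 pathway (15% of clearance) falls to 0.3× activity: 0.15 × 0.3 = 0.045.
Non-CYP routes (18%) are unchanged.
CL_new/CL_old = 4.02 + 0.045 + 0.18 = 4.245.
New steady-state plasma level = 76.9 / 4.245 = 18.1 mg/L (concentration scales inversely with clearance).

18.1 mg/L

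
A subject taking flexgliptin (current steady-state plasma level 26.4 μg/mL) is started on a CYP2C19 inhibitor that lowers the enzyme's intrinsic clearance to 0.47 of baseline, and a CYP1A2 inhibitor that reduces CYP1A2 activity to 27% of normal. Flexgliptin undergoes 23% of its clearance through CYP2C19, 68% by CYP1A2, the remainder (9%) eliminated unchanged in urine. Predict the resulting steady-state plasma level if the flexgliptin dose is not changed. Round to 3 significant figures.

69.2 μg/mL

The CYP2C19 pathway (23% of clearance) is reduced to 0.47× activity: 0.23 × 0.47 = 0.1081.
The CYP1A2 pathway (68% of clearance) is reduced to 0.27× activity: 0.68 × 0.27 = 0.1836.
Non-CYP routes (9%) are unchanged.
New clearance relative to baseline: 0.1081 + 0.1836 + 0.09 = 0.3817.
Steady-state plasma level ∝ 1/CL: new value = 26.4 / 0.3817 = 69.2 μg/mL.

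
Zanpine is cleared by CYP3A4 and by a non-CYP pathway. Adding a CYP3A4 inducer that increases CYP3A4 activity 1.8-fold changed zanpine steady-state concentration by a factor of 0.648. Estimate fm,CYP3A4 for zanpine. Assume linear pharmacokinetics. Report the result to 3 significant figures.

Let fm be the CYP3A4 fraction. New clearance relative to baseline = fm × 1.8 + (1 − fm).
Steady-state concentration ratio = 1 / (new CL fraction), so new CL fraction = 1 / 0.648 = 1.543.
fm × 1.8 + 1 − fm = 1.543  ⇒  fm × (1.8 − 1) = 0.5432  ⇒  fm = 0.679.

0.679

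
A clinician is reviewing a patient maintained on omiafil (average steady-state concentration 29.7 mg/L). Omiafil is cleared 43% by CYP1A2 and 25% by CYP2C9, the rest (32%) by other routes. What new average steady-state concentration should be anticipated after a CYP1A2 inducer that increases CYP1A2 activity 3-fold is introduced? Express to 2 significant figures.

16 mg/L

The CYP1A2 pathway (43% of clearance) is boosted to 3× activity: 0.43 × 3 = 1.29.
CYP2C9 (25%) and the residual 32% are unaffected.
New clearance relative to baseline: 1.29 + 0.25 + 0.32 = 1.86.
Average steady-state concentration ∝ 1/CL, so new value = 29.7 / 1.86 = 16 mg/L.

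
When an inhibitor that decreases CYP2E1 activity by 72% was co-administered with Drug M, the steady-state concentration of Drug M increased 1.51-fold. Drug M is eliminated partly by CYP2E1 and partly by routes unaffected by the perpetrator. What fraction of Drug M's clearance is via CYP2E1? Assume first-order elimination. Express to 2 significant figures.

Let x = fm,CYP2E1. Because steady-state concentration ∝ 1/CL, relative clearance fell to 1/1.51 = 0.6623.
Only the CYP2E1 route changed, so 0.6623 = x·0.28 + (1 − x), giving x = 0.47.

0.47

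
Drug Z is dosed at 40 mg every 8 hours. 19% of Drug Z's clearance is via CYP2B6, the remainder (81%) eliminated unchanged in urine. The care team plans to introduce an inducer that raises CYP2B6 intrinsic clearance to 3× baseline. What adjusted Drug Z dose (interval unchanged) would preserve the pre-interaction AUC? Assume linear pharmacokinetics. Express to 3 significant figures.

55.2 mg

The CYP2B6 pathway (19% of clearance) is boosted to 3× activity: 0.19 × 3 = 0.57.
The remaining 81% of clearance is unaffected.
New clearance relative to baseline: 0.57 + 0.81 = 1.38.
Exposure is unchanged when dose changes in proportion to clearance. New dose = 40 mg × 1.38 = 55.2 mg.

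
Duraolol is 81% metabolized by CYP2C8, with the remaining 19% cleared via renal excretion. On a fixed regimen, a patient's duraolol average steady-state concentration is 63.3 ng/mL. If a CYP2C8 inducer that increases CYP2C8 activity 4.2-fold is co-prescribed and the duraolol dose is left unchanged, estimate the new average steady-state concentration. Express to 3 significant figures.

17.6 ng/mL

The CYP2C8 pathway (81% of clearance) increases to 4.2× activity: 0.81 × 4.2 = 3.402.
Non-CYP routes (19%) are unchanged.
Relative clearance = 3.402 + 0.19 = 3.592.
Average steady-state concentration ∝ 1/CL, so new value = 63.3 / 3.592 = 17.6 ng/mL.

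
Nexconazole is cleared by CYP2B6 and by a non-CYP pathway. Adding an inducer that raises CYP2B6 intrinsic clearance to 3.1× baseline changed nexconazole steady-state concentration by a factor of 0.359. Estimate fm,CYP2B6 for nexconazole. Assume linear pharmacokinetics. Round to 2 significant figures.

Let fm be the CYP2B6 fraction. New clearance relative to baseline = fm × 3.1 + (1 − fm).
Steady-state concentration ratio = 1 / (new CL fraction), so new CL fraction = 1 / 0.359 = 2.786.
fm × 3.1 + 1 − fm = 2.786  ⇒  fm × (3.1 − 1) = 1.786  ⇒  fm = 0.85.

0.85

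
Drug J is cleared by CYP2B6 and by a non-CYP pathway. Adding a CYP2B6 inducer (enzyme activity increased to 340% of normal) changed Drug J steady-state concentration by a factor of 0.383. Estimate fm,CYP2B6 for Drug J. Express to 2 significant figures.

Call the CYP2B6 fraction fm. After the interaction, CL_new/CL_old = fm × 3.4 + (1 − fm).
Steady-state concentration ratio = 1 / (new CL fraction), so new CL fraction = 1 / 0.383 = 2.611.
fm × 3.4 + 1 − fm = 2.611  ⇒  fm × (3.4 − 1) = 1.611  ⇒  fm = 0.67.

0.67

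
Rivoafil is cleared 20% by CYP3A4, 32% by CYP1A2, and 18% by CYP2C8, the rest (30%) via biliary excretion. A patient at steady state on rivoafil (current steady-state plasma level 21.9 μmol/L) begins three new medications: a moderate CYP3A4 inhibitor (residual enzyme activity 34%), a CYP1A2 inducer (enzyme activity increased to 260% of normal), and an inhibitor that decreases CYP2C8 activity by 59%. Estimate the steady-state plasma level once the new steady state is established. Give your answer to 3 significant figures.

17.2 μmol/L

The CYP3A4 pathway (20% of clearance) is reduced to 0.34× activity: 0.2 × 0.34 = 0.068.
The CYP1A2 pathway (32% of clearance) increases to 2.6× activity: 0.32 × 2.6 = 0.832.
The CYP2C8 pathway (18% of clearance) drops to 0.41× activity: 0.18 × 0.41 = 0.0738.
Non-CYP routes (30%) are unchanged.
New clearance relative to baseline: 0.068 + 0.832 + 0.0738 + 0.3 = 1.2738.
Dividing the baseline by the relative clearance: 21.9 / 1.2738 = 17.2 μmol/L.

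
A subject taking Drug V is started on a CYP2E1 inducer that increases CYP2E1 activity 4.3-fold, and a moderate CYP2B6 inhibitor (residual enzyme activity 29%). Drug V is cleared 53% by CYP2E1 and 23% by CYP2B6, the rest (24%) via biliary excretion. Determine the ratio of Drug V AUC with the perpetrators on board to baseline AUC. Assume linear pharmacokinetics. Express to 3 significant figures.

CYP2E1: 0.53 × 4.3 = 2.279
CYP2B6: 0.23 × 0.29 = 0.0667
Other: 0.24 (unchanged)
New clearance relative to baseline: 2.279 + 0.0667 + 0.24 = 2.5857.
Net AUC ratio = 1 / 2.5857 = 0.387.

0.387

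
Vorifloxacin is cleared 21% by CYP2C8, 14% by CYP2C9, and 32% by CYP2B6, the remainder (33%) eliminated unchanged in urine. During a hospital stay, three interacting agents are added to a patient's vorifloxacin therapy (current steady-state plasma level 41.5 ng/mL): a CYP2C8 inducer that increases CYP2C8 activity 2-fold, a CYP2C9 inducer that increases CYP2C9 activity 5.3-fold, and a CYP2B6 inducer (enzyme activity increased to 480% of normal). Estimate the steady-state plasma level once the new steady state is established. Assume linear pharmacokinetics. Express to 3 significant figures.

13.7 ng/mL

The CYP2C8 pathway (21% of clearance) is boosted to 2× activity: 0.21 × 2 = 0.42.
The CYP2C9 pathway (14% of clearance) rises to 5.3× activity: 0.14 × 5.3 = 0.742.
The CYP2B6 pathway (32% of clearance) is boosted to 4.8× activity: 0.32 × 4.8 = 1.536.
Non-CYP routes (33%) are unchanged.
CL_new/CL_old = 0.42 + 0.742 + 1.536 + 0.33 = 3.028.
New steady-state plasma level = 41.5 / 3.028 = 13.7 ng/mL (concentration scales inversely with clearance).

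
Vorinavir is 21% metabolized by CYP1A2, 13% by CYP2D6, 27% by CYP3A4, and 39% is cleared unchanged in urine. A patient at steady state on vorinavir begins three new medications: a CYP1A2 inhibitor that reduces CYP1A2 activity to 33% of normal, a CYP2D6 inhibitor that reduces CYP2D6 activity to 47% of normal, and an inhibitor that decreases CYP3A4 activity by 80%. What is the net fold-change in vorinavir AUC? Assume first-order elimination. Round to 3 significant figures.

1.74

The CYP1A2 pathway (21% of clearance) is reduced to 0.33× activity: 0.21 × 0.33 = 0.0693.
The CYP2D6 pathway (13% of clearance) is reduced to 0.47× activity: 0.13 × 0.47 = 0.0611.
The CYP3A4 pathway (27% of clearance) falls to 0.2× activity: 0.27 × 0.2 = 0.054.
The remaining 39% of clearance is unaffected.
New clearance relative to baseline: 0.0693 + 0.0611 + 0.054 + 0.39 = 0.5744.
Because AUC varies inversely with clearance, the combined effect is 1 / 0.5744 = 1.74.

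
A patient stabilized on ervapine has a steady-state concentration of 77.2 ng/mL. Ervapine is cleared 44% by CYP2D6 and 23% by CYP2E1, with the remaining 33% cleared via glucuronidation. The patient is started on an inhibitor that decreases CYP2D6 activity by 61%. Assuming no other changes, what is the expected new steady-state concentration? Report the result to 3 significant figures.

106 ng/mL

The CYP2D6 pathway (44% of clearance) drops to 0.39× activity: 0.44 × 0.39 = 0.1716.
CYP2E1 (23%) and the residual 33% are unaffected.
CL_new/CL_old = 0.1716 + 0.23 + 0.33 = 0.7316.
Steady-state concentration ∝ 1/CL, so new value = 77.2 / 0.7316 = 106 ng/mL.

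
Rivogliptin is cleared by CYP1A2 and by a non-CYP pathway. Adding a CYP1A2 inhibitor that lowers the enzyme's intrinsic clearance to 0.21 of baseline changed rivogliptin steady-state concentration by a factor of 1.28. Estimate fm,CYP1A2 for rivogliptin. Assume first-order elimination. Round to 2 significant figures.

Write x for the fraction cleared via CYP1A2. The observed steady-state concentration change means clearance fell to 1/1.28 = 0.7812 of baseline.
Setting x·0.21 + (1 − x) = 0.7812 and solving: x = (0.7812 − 1)/(0.21 − 1) = 0.28.

0.28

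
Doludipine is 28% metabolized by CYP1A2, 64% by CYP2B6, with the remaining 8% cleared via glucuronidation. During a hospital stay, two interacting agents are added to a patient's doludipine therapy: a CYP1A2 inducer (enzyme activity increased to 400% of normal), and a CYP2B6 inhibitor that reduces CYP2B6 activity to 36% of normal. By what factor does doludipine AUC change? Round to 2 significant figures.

0.70

CYP1A2: 0.28 × 4 = 1.12
CYP2B6: 0.64 × 0.36 = 0.2304
Other: 0.08 (unchanged)
Relative clearance = 1.12 + 0.2304 + 0.08 = 1.4304.
AUC ∝ 1/CL: fold-change = 1 / 1.4304 = 0.70.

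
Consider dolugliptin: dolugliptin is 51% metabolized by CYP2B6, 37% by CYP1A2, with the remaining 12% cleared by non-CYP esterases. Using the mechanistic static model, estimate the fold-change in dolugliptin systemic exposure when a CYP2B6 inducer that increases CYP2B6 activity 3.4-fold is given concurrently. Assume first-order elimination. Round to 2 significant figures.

The CYP2B6 pathway (51% of clearance) increases to 3.4× activity: 0.51 × 3.4 = 1.734.
CYP1A2 (37%) and the residual 12% are unaffected.
Relative clearance = 1.734 + 0.37 + 0.12 = 2.224.
Systemic exposure ratio = CL_old/CL_new = 1 / 2.224 = 0.45.

0.45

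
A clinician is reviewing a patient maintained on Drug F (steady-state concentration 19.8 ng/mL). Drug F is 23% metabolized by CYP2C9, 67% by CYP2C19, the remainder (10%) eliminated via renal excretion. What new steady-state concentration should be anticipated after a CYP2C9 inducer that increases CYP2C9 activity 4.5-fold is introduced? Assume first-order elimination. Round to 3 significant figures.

11.0 ng/mL

The CYP2C9 pathway (23% of clearance) rises to 4.5× activity: 0.23 × 4.5 = 1.035.
CYP2C19 (67%) and the residual 10% are unaffected.
New clearance relative to baseline: 1.035 + 0.67 + 0.1 = 1.805.
Steady-state concentration ∝ 1/CL, so new value = 19.8 / 1.805 = 11.0 ng/mL.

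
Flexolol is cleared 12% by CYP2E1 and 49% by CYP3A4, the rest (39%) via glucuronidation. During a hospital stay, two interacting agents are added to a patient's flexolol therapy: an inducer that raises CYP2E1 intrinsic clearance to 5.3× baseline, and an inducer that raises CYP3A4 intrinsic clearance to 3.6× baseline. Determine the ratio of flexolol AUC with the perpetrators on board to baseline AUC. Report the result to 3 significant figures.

CYP2E1: 0.12 × 5.3 = 0.636
CYP3A4: 0.49 × 3.6 = 1.764
Other: 0.39 (unchanged)
CL_new/CL_old = 0.636 + 1.764 + 0.39 = 2.79.
AUC ∝ 1/CL: fold-change = 1 / 2.79 = 0.358.

0.358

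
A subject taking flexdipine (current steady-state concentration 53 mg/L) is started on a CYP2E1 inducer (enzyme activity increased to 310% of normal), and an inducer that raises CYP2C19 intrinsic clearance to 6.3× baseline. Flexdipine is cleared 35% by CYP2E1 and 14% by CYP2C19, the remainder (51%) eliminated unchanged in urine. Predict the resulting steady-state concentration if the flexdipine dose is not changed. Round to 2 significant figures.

21 mg/L

CYP2E1: 0.35 × 3.1 = 1.085
CYP2C19: 0.14 × 6.3 = 0.882
Other: 0.51 (unchanged)
New clearance relative to baseline: 1.085 + 0.882 + 0.51 = 2.477.
Dividing the baseline by the relative clearance: 53 / 2.477 = 21 mg/L.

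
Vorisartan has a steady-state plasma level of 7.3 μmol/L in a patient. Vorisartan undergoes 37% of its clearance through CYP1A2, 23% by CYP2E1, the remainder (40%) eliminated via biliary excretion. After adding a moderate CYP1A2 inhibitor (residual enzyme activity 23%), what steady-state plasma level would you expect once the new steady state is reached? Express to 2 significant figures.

The CYP1A2 pathway (37% of clearance) falls to 0.23× activity: 0.37 × 0.23 = 0.0851.
CYP2E1 (23%) and the residual 40% are unaffected.
CL_new/CL_old = 0.0851 + 0.23 + 0.4 = 0.7151.
Steady-state plasma level ∝ 1/CL, so new value = 7.3 / 0.7151 = 10 μmol/L.

10 μmol/L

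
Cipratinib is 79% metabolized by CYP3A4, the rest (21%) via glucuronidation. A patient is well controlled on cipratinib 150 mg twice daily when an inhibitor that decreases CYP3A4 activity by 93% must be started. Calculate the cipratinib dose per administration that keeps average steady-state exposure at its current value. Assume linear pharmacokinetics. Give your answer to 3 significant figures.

The CYP3A4 pathway (79% of clearance) falls to 0.07× activity: 0.79 × 0.07 = 0.0553.
Non-CYP routes (21%) are unchanged.
New clearance relative to baseline: 0.0553 + 0.21 = 0.2653.
Css,avg = (dose rate)/CL, so holding Css fixed requires dose ∝ CL: 150 × 0.2653 = 39.8 mg.

39.8 mg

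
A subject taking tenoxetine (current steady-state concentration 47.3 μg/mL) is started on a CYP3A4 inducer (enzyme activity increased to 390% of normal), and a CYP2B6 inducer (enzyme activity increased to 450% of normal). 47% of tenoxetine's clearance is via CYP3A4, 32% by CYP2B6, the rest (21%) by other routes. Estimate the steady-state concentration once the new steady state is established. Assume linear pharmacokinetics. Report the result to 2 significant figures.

14 μg/mL

The CYP3A4 pathway (47% of clearance) increases to 3.9× activity: 0.47 × 3.9 = 1.833.
The CYP2B6 pathway (32% of clearance) rises to 4.5× activity: 0.32 × 4.5 = 1.44.
The remaining 21% of clearance is unaffected.
CL_new/CL_old = 1.833 + 1.44 + 0.21 = 3.483.
Dividing the baseline by the relative clearance: 47.3 / 3.483 = 14 μg/mL.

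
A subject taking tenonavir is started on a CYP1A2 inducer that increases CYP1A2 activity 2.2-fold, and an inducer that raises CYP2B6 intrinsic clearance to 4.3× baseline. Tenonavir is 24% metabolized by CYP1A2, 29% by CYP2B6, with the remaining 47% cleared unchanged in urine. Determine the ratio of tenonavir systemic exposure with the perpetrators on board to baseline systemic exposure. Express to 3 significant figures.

0.445

The CYP1A2 pathway (24% of clearance) increases to 2.2× activity: 0.24 × 2.2 = 0.528.
The CYP2B6 pathway (29% of clearance) is boosted to 4.3× activity: 0.29 × 4.3 = 1.247.
Non-CYP routes (47%) are unchanged.
New clearance relative to baseline: 0.528 + 1.247 + 0.47 = 2.245.
Because systemic exposure varies inversely with clearance, the combined effect is 1 / 2.245 = 0.445.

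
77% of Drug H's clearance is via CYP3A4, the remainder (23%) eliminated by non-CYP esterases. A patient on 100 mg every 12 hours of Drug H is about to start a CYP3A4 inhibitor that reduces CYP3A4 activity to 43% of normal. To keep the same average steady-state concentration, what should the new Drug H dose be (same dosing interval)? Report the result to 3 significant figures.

56.1 mg

CYP3A4: 0.77 × 0.43 = 0.3311
Other: 0.23 (unchanged)
Relative clearance = 0.3311 + 0.23 = 0.5611.
Css,avg = (dose rate)/CL, so holding Css fixed requires dose ∝ CL: 100 × 0.5611 = 56.1 mg.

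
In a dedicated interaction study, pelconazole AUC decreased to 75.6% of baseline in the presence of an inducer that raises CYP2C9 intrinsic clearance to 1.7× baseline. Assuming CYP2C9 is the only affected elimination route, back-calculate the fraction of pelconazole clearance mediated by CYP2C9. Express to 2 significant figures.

Write x for the fraction cleared via CYP2C9. The observed AUC change means clearance rose to 1/0.756 = 1.323 of baseline.
Only the CYP2C9 route changed, so 1.323 = x·1.7 + (1 − x), giving x = 0.46.

0.46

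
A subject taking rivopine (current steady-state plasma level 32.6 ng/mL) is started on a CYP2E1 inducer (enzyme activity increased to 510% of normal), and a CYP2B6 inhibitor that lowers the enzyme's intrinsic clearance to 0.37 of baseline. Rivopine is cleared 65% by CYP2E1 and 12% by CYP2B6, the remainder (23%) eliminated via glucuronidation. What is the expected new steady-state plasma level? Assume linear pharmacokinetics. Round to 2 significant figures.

CYP2E1: 0.65 × 5.1 = 3.315
CYP2B6: 0.12 × 0.37 = 0.0444
Other: 0.23 (unchanged)
CL_new/CL_old = 3.315 + 0.0444 + 0.23 = 3.5894.
New steady-state plasma level = 32.6 / 3.5894 = 9.1 ng/mL (concentration scales inversely with clearance).

9.1 ng/mL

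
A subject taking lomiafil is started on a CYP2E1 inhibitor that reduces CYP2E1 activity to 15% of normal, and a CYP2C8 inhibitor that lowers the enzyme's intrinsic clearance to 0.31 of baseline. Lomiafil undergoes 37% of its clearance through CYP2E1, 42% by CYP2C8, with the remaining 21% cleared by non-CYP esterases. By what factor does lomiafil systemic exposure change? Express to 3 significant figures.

CYP2E1: 0.37 × 0.15 = 0.0555
CYP2C8: 0.42 × 0.31 = 0.1302
Other: 0.21 (unchanged)
CL_new/CL_old = 0.0555 + 0.1302 + 0.21 = 0.3957.
Because systemic exposure varies inversely with clearance, the combined effect is 1 / 0.3957 = 2.53.

2.53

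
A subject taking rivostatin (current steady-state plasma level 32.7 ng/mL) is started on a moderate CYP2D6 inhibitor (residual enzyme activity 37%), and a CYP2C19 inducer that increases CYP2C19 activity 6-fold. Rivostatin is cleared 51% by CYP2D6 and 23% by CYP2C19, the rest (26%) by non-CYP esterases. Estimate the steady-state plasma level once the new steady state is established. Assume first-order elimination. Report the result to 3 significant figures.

The CYP2D6 pathway (51% of clearance) drops to 0.37× activity: 0.51 × 0.37 = 0.1887.
The CYP2C19 pathway (23% of clearance) is boosted to 6× activity: 0.23 × 6 = 1.38.
Non-CYP routes (26%) are unchanged.
Relative clearance = 0.1887 + 1.38 + 0.26 = 1.8287.
New steady-state plasma level = 32.7 / 1.8287 = 17.9 ng/mL (concentration scales inversely with clearance).

17.9 ng/mL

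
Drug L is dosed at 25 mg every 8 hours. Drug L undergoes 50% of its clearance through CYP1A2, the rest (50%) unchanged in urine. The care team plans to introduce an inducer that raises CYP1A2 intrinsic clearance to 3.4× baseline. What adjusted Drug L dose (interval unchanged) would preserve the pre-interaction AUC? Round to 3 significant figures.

CYP1A2: 0.5 × 3.4 = 1.7
Other: 0.5 (unchanged)
CL_new/CL_old = 1.7 + 0.5 = 2.2.
Exposure is unchanged when dose changes in proportion to clearance. New dose = 25 mg × 2.2 = 55.0 mg.

55.0 mg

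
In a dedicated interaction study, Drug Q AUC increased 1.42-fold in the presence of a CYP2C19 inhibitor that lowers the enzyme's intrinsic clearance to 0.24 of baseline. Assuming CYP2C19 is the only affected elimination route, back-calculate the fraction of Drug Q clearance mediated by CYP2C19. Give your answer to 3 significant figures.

0.389

CL'/CL = 1 / 1.42 = 0.7042
0.24·fm + (1 − fm) = 0.7042
fm = (0.7042 − 1) / (0.24 − 1) = 0.389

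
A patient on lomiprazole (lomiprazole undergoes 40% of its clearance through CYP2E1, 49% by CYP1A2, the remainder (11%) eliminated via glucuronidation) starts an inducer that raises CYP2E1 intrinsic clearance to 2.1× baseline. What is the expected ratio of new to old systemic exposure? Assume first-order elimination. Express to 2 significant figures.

0.69

The CYP2E1 pathway (40% of clearance) rises to 2.1× activity: 0.4 × 2.1 = 0.84.
CYP1A2 (49%) and the residual 11% are unaffected.
CL_new/CL_old = 0.84 + 0.49 + 0.11 = 1.44.
Systemic exposure ratio = CL_old/CL_new = 1 / 1.44 = 0.69.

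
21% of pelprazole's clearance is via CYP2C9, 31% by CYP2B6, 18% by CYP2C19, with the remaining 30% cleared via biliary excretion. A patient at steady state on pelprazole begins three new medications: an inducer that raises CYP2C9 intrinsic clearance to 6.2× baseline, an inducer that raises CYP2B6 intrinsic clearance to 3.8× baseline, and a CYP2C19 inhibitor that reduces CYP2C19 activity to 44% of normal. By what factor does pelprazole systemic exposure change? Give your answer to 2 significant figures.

The CYP2C9 pathway (21% of clearance) rises to 6.2× activity: 0.21 × 6.2 = 1.302.
The CYP2B6 pathway (31% of clearance) is boosted to 3.8× activity: 0.31 × 3.8 = 1.178.
The CYP2C19 pathway (18% of clearance) drops to 0.44× activity: 0.18 × 0.44 = 0.0792.
Non-CYP routes (30%) are unchanged.
New clearance relative to baseline: 1.302 + 1.178 + 0.0792 + 0.3 = 2.8592.
Net systemic exposure ratio = 1 / 2.8592 = 0.35.

0.35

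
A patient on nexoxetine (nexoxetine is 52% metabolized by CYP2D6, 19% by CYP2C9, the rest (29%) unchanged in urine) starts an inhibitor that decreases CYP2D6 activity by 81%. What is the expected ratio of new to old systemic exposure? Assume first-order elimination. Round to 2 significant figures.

1.7

CYP2D6: 0.52 × 0.19 = 0.0988
CYP2C9: 0.19 (unchanged)
Other: 0.29 (unchanged)
New clearance relative to baseline: 0.0988 + 0.19 + 0.29 = 0.5788.
Systemic exposure ratio = CL_old/CL_new = 1 / 0.5788 = 1.7.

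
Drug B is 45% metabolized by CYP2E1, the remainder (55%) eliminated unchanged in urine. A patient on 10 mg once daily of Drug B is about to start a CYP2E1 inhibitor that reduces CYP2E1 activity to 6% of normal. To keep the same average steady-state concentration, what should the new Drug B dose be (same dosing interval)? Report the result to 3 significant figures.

5.77 mg

CYP2E1: 0.45 × 0.06 = 0.027
Other: 0.55 (unchanged)
CL_new/CL_old = 0.027 + 0.55 = 0.577.
Exposure is unchanged when dose changes in proportion to clearance. New dose = 10 mg × 0.577 = 5.77 mg.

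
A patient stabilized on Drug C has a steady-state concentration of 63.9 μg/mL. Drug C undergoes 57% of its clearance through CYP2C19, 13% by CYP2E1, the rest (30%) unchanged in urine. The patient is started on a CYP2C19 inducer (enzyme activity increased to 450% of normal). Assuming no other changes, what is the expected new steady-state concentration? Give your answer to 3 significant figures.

The CYP2C19 pathway (57% of clearance) is boosted to 4.5× activity: 0.57 × 4.5 = 2.565.
CYP2E1 (13%) and the residual 30% are unaffected.
New clearance relative to baseline: 2.565 + 0.13 + 0.3 = 2.995.
New steady-state concentration = baseline ÷ relative clearance = 63.9 / 2.995 = 21.3 μg/mL.

21.3 μg/mL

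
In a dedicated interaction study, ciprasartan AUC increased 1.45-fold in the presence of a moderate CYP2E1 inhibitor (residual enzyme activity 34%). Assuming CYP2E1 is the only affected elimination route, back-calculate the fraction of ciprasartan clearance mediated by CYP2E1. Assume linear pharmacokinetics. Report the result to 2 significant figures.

Let x = fm,CYP2E1. Because AUC ∝ 1/CL, relative clearance fell to 1/1.45 = 0.6897.
Setting x·0.34 + (1 − x) = 0.6897 and solving: x = (0.6897 − 1)/(0.34 − 1) = 0.47.

0.47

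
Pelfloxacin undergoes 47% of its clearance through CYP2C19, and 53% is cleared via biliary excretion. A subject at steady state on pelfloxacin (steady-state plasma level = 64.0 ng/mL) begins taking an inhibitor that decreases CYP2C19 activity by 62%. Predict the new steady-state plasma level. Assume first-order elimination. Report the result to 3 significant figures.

The CYP2C19 pathway (47% of clearance) falls to 0.38× activity: 0.47 × 0.38 = 0.1786.
The remaining 53% of clearance is unaffected.
Relative clearance = 0.1786 + 0.53 = 0.7086.
With dosing unchanged, steady-state plasma level scales as 1/CL: 64.0 / 0.7086 = 90.3 ng/mL.

90.3 ng/mL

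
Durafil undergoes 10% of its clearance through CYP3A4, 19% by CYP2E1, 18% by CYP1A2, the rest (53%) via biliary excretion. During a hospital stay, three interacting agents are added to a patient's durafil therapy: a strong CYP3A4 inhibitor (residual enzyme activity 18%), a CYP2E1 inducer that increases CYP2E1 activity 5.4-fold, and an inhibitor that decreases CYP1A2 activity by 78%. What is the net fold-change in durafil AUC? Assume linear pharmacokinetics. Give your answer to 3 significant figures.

CYP3A4: 0.1 × 0.18 = 0.018
CYP2E1: 0.19 × 5.4 = 1.026
CYP1A2: 0.18 × 0.22 = 0.0396
Other: 0.53 (unchanged)
New clearance relative to baseline: 0.018 + 1.026 + 0.0396 + 0.53 = 1.6136.
AUC ∝ 1/CL: fold-change = 1 / 1.6136 = 0.620.

0.620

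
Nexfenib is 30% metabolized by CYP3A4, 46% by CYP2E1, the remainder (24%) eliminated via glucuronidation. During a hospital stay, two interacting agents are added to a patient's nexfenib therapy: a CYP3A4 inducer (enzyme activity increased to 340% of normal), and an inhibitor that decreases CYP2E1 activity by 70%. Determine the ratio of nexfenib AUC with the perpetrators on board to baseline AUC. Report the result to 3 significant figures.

0.715

The CYP3A4 pathway (30% of clearance) rises to 3.4× activity: 0.3 × 3.4 = 1.02.
The CYP2E1 pathway (46% of clearance) falls to 0.3× activity: 0.46 × 0.3 = 0.138.
Non-CYP routes (24%) are unchanged.
New clearance relative to baseline: 1.02 + 0.138 + 0.24 = 1.398.
AUC ∝ 1/CL: fold-change = 1 / 1.398 = 0.715.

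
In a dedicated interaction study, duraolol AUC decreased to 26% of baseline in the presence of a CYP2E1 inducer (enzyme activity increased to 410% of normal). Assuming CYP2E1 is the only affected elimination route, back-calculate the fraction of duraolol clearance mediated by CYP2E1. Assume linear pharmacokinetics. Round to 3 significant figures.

Let fm be the CYP2E1 fraction. New clearance relative to baseline = fm × 4.1 + (1 − fm).
AUC ratio = 1 / (new CL fraction), so new CL fraction = 1 / 0.260 = 3.846.
fm × 4.1 + 1 − fm = 3.846  ⇒  fm × (4.1 − 1) = 2.846  ⇒  fm = 0.918.

0.918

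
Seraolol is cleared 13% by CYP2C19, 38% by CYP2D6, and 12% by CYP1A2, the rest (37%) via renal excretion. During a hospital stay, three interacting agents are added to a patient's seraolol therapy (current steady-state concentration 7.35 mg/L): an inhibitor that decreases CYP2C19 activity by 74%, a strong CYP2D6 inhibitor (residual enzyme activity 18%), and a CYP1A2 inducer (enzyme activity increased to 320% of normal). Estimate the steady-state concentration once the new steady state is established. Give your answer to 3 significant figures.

The CYP2C19 pathway (13% of clearance) falls to 0.26× activity: 0.13 × 0.26 = 0.0338.
The CYP2D6 pathway (38% of clearance) is reduced to 0.18× activity: 0.38 × 0.18 = 0.0684.
The CYP1A2 pathway (12% of clearance) increases to 3.2× activity: 0.12 × 3.2 = 0.384.
The remaining 37% of clearance is unaffected.
CL_new/CL_old = 0.0338 + 0.0684 + 0.384 + 0.37 = 0.8562.
New steady-state concentration = 7.35 / 0.8562 = 8.58 mg/L (concentration scales inversely with clearance).

8.58 mg/L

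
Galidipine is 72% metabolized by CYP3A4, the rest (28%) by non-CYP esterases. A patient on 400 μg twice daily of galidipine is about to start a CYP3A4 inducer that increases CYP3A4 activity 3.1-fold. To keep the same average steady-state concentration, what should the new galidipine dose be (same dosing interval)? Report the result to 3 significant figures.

1.00 × 10³ μg

The CYP3A4 pathway (72% of clearance) is boosted to 3.1× activity: 0.72 × 3.1 = 2.232.
The remaining 28% of clearance is unaffected.
Relative clearance = 2.232 + 0.28 = 2.512.
Exposure is unchanged when dose changes in proportion to clearance. New dose = 400 μg × 2.512 = 1.00 × 10³ μg.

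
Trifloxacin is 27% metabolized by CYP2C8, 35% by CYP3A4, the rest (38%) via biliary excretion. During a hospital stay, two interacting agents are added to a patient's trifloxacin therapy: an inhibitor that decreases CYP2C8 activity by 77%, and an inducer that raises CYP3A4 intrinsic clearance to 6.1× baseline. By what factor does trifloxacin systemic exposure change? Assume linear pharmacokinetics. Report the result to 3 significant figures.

0.388

The CYP2C8 pathway (27% of clearance) falls to 0.23× activity: 0.27 × 0.23 = 0.0621.
The CYP3A4 pathway (35% of clearance) rises to 6.1× activity: 0.35 × 6.1 = 2.135.
The remaining 38% of clearance is unaffected.
Relative clearance = 0.0621 + 2.135 + 0.38 = 2.5771.
Because systemic exposure varies inversely with clearance, the combined effect is 1 / 2.5771 = 0.388.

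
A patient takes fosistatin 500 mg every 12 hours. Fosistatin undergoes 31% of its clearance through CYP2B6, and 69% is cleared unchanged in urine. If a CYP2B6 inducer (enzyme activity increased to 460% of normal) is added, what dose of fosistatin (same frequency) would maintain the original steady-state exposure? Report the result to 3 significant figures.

The CYP2B6 pathway (31% of clearance) is boosted to 4.6× activity: 0.31 × 4.6 = 1.426.
The remaining 69% of clearance is unaffected.
Relative clearance = 1.426 + 0.69 = 2.116.
To maintain the same steady-state level, dose must scale with clearance: new dose = 500 × 2.116 = 1.06 × 10³ mg.

1.06 × 10³ mg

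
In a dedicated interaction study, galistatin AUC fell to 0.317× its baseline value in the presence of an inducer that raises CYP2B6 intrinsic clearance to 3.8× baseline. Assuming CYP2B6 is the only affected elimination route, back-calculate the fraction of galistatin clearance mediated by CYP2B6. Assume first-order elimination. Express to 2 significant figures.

Let x = fm,CYP2B6. Because AUC ∝ 1/CL, relative clearance rose to 1/0.317 = 3.155.
Only the CYP2B6 route changed, so 3.155 = x·3.8 + (1 − x), giving x = 0.77.

0.77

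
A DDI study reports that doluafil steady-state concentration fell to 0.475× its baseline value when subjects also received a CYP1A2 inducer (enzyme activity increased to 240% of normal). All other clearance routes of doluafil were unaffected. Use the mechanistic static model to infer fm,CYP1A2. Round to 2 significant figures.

Let fm be the CYP1A2 fraction. New clearance relative to baseline = fm × 2.4 + (1 − fm).
Steady-state concentration ratio = 1 / (new CL fraction), so new CL fraction = 1 / 0.475 = 2.105.
fm × 2.4 + 1 − fm = 2.105  ⇒  fm × (2.4 − 1) = 1.105  ⇒  fm = 0.79.

0.79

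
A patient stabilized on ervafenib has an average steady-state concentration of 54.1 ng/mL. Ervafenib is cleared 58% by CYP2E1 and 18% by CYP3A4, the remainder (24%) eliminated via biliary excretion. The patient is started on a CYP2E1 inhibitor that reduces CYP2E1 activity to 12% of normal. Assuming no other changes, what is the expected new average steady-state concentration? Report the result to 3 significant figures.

The CYP2E1 pathway (58% of clearance) is reduced to 0.12× activity: 0.58 × 0.12 = 0.0696.
CYP3A4 (18%) and the residual 24% are unaffected.
New clearance relative to baseline: 0.0696 + 0.18 + 0.24 = 0.4896.
New average steady-state concentration = baseline ÷ relative clearance = 54.1 / 0.4896 = 110 ng/mL.

110 ng/mL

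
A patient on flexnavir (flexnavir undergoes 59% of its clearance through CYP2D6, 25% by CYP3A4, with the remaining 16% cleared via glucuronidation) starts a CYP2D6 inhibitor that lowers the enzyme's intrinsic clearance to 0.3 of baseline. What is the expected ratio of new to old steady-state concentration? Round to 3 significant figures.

1.70

CYP2D6: 0.59 × 0.3 = 0.177
CYP3A4: 0.25 (unchanged)
Other: 0.16 (unchanged)
Relative clearance = 0.177 + 0.25 + 0.16 = 0.587.
Steady-state concentration ratio = CL_old/CL_new = 1 / 0.587 = 1.70.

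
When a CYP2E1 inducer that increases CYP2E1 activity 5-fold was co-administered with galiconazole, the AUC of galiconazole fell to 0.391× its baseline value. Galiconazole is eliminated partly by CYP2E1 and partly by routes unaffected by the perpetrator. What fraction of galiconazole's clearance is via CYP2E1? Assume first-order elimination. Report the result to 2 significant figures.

0.39

CL'/CL = 1 / 0.391 = 2.558
5·fm + (1 − fm) = 2.558
fm = (2.558 − 1) / (5 − 1) = 0.39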